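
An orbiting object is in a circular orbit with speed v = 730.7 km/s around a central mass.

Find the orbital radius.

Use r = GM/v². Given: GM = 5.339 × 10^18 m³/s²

Convert to SI: v = 730.7 km/s = 730700 m/s.
For a circular orbit, v² = GM / r, so r = GM / v².
r = 5.339e+18 / (730700)² m ≈ 1e+07 m = 10 Mm.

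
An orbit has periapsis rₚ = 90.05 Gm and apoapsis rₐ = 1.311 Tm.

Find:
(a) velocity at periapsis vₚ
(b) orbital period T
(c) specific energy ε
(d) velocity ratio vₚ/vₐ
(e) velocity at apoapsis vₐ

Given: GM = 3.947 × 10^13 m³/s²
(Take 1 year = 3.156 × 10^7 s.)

Convert to SI: rₚ = 90.05 Gm = 9.005e+10 m; rₐ = 1.311 Tm = 1.311e+12 m.
(a) With a = (rₚ + rₐ)/2 = 7.00525e+11 m, vₚ = √(GM (2/rₚ − 1/a)) = √(3.947e+13 · (2/9.005e+10 − 1/7.00525e+11)) m/s ≈ 28.64 m/s
(b) With a = (rₚ + rₐ)/2 = 7.00525e+11 m, T = 2π √(a³/GM) = 2π √((7.00525e+11)³/3.947e+13) s ≈ 5.864e+11 s
(c) With a = (rₚ + rₐ)/2 = 7.00525e+11 m, ε = −GM/(2a) = −3.947e+13/(2 · 7.00525e+11) J/kg ≈ -28.17 J/kg
(d) Conservation of angular momentum (rₚvₚ = rₐvₐ) gives vₚ/vₐ = rₐ/rₚ = 1.311e+12/9.005e+10 ≈ 14.56
(e) With a = (rₚ + rₐ)/2 = 7.00525e+11 m, vₐ = √(GM (2/rₐ − 1/a)) = √(3.947e+13 · (2/1.311e+12 − 1/7.00525e+11)) m/s ≈ 1.967 m/s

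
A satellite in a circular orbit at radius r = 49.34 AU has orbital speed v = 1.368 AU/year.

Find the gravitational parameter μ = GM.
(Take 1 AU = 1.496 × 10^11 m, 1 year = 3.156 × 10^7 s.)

Convert to SI: r = 49.34 AU = 7.38126e+12 m; v = 1.368 AU/year = 6484.56 m/s.
For a circular orbit v² = GM/r, so GM = v² · r.
GM = (6484.56)² · 7.38126e+12 m³/s² ≈ 3.104e+20 m³/s² = 3.104 × 10^20 m³/s².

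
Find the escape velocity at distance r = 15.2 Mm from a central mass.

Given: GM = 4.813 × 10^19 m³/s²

Convert to SI: r = 15.2 Mm = 1.52e+07 m.
Escape velocity comes from setting total energy to zero: ½v² − GM/r = 0 ⇒ v_esc = √(2GM / r).
v_esc = √(2 · 4.813e+19 / 1.52e+07) m/s ≈ 2.517e+06 m/s = 2517 km/s.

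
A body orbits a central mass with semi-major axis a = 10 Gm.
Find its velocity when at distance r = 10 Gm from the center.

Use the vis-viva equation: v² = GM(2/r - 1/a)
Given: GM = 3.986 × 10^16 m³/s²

Convert to SI: a = 10 Gm = 1e+10 m; r = 10 Gm = 1e+10 m.
Vis-viva: v = √(GM · (2/r − 1/a)).
2/r − 1/a = 2/1e+10 − 1/1e+10 = 1e-10 m⁻¹.
v = √(3.986e+16 · 1e-10) m/s ≈ 1996 m/s = 1.996 km/s.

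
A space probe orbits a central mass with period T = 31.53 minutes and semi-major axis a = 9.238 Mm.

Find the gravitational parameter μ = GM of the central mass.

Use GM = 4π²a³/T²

Convert to SI: T = 31.53 minutes = 1891.8 s; a = 9.238 Mm = 9.238e+06 m.
GM = 4π² · a³ / T².
GM = 4π² · (9.238e+06)³ / (1891.8)² m³/s² ≈ 8.696e+15 m³/s² = 8.696 × 10^15 m³/s².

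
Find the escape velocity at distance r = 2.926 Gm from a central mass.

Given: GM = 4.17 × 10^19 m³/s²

Convert to SI: r = 2.926 Gm = 2.926e+09 m.
Escape velocity comes from setting total energy to zero: ½v² − GM/r = 0 ⇒ v_esc = √(2GM / r).
v_esc = √(2 · 4.17e+19 / 2.926e+09) m/s ≈ 1.688e+05 m/s = 168.8 km/s.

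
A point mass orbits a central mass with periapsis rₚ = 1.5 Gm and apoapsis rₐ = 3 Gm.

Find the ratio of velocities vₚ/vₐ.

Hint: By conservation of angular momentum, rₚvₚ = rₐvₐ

Convert to SI: rₚ = 1.5 Gm = 1.5e+09 m; rₐ = 3 Gm = 3e+09 m.
Conservation of angular momentum gives rₚvₚ = rₐvₐ, so vₚ/vₐ = rₐ/rₚ.
vₚ/vₐ = 3e+09 / 1.5e+09 ≈ 2.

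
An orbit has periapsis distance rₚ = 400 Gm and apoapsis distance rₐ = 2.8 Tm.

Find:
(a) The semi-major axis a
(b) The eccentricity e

Convert to SI: rₚ = 400 Gm = 4e+11 m; rₐ = 2.8 Tm = 2.8e+12 m.
(a) a = (rₚ + rₐ) / 2 = (4e+11 + 2.8e+12) / 2 ≈ 1.6e+12 m = 1.6 Tm.
(b) e = (rₐ − rₚ) / (rₐ + rₚ) = (2.8e+12 − 4e+11) / (2.8e+12 + 4e+11) ≈ 0.75.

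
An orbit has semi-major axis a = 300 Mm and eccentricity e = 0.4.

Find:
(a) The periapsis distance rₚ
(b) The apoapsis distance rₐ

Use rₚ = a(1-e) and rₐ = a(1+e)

Convert to SI: a = 300 Mm = 3e+08 m.
(a) rₚ = a(1 − e) = 3e+08 · (1 − 0.4) = 3e+08 · 0.6 ≈ 1.8e+08 m = 180 Mm.
(b) rₐ = a(1 + e) = 3e+08 · (1 + 0.4) = 3e+08 · 1.4 ≈ 4.2e+08 m = 420 Mm.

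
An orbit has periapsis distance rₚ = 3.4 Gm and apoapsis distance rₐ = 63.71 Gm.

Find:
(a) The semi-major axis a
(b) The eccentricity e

Convert to SI: rₚ = 3.4 Gm = 3.4e+09 m; rₐ = 63.71 Gm = 6.371e+10 m.
(a) a = (rₚ + rₐ) / 2 = (3.4e+09 + 6.371e+10) / 2 ≈ 3.356e+10 m = 33.55 Gm.
(b) e = (rₐ − rₚ) / (rₐ + rₚ) = (6.371e+10 − 3.4e+09) / (6.371e+10 + 3.4e+09) ≈ 0.8987.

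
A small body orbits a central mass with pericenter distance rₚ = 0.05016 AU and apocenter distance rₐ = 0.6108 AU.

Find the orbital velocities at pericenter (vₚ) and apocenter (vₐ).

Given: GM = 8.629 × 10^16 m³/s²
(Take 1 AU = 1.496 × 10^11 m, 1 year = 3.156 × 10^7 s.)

Convert to SI: rₚ = 0.05016 AU = 7.50394e+09 m; rₐ = 0.6108 AU = 9.13757e+10 m.
Use the vis-viva equation v² = GM(2/r − 1/a) with a = (rₚ + rₐ)/2 = (7.50394e+09 + 9.13757e+10)/2 = 4.94398e+10 m.
vₚ = √(GM · (2/rₚ − 1/a)) = √(8.629e+16 · (2/7.50394e+09 − 1/4.94398e+10)) m/s ≈ 4610 m/s = 0.9726 AU/year.
vₐ = √(GM · (2/rₐ − 1/a)) = √(8.629e+16 · (2/9.13757e+10 − 1/4.94398e+10)) m/s ≈ 378.6 m/s = 0.07987 AU/year.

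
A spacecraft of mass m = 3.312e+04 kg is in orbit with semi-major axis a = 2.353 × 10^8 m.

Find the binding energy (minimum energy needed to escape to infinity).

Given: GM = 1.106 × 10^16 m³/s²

Total orbital energy is E = −GMm/(2a); binding energy is E_bind = −E = GMm/(2a).
E_bind = 1.106e+16 · 3.312e+04 / (2 · 2.353e+08) J ≈ 7.784e+11 J = 778.4 GJ.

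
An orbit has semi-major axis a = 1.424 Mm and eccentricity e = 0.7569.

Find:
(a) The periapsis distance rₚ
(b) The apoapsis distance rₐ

Convert to SI: a = 1.424 Mm = 1.424e+06 m.
(a) rₚ = a(1 − e) = 1.424e+06 · (1 − 0.7569) = 1.424e+06 · 0.2431 ≈ 3.462e+05 m = 346.2 km.
(b) rₐ = a(1 + e) = 1.424e+06 · (1 + 0.7569) = 1.424e+06 · 1.7569 ≈ 2.502e+06 m = 2.502 Mm.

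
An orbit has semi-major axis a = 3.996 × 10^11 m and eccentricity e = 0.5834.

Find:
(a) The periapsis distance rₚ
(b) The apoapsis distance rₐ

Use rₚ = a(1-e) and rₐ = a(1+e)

(a) rₚ = a(1 − e) = 3.996e+11 · (1 − 0.5834) = 3.996e+11 · 0.4166 ≈ 1.665e+11 m = 1.665 × 10^11 m.
(b) rₐ = a(1 + e) = 3.996e+11 · (1 + 0.5834) = 3.996e+11 · 1.5834 ≈ 6.327e+11 m = 6.327 × 10^11 m.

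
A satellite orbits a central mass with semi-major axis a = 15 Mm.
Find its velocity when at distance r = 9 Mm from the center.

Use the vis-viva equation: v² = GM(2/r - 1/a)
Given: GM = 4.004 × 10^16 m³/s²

Convert to SI: a = 15 Mm = 1.5e+07 m; r = 9 Mm = 9e+06 m.
Vis-viva: v = √(GM · (2/r − 1/a)).
2/r − 1/a = 2/9e+06 − 1/1.5e+07 = 1.55556e-07 m⁻¹.
v = √(4.004e+16 · 1.55556e-07) m/s ≈ 7.892e+04 m/s = 78.92 km/s.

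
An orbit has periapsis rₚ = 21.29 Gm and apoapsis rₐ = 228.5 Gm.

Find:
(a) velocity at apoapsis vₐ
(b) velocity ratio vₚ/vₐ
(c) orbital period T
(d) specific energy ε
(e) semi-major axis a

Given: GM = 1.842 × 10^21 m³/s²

Convert to SI: rₚ = 21.29 Gm = 2.129e+10 m; rₐ = 228.5 Gm = 2.285e+11 m.
(a) With a = (rₚ + rₐ)/2 = 1.24895e+11 m, vₐ = √(GM (2/rₐ − 1/a)) = √(1.842e+21 · (2/2.285e+11 − 1/1.24895e+11)) m/s ≈ 3.707e+04 m/s
(b) Conservation of angular momentum (rₚvₚ = rₐvₐ) gives vₚ/vₐ = rₐ/rₚ = 2.285e+11/2.129e+10 ≈ 10.73
(c) With a = (rₚ + rₐ)/2 = 1.24895e+11 m, T = 2π √(a³/GM) = 2π √((1.24895e+11)³/1.842e+21) s ≈ 6.462e+06 s
(d) With a = (rₚ + rₐ)/2 = 1.24895e+11 m, ε = −GM/(2a) = −1.842e+21/(2 · 1.24895e+11) J/kg ≈ -7.374e+09 J/kg
(e) a = (rₚ + rₐ)/2 = (2.129e+10 + 2.285e+11)/2 ≈ 1.249e+11 m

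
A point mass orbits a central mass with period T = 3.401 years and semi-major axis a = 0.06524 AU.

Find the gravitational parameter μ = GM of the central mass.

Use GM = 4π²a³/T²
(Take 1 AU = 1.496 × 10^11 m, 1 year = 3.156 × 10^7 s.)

Convert to SI: T = 3.401 years = 1.07336e+08 s; a = 0.06524 AU = 9.7599e+09 m.
GM = 4π² · a³ / T².
GM = 4π² · (9.7599e+09)³ / (1.07336e+08)² m³/s² ≈ 3.186e+15 m³/s² = 3.186 × 10^15 m³/s².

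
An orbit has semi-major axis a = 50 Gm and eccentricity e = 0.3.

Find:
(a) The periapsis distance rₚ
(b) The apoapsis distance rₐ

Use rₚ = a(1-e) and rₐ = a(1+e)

Convert to SI: a = 50 Gm = 5e+10 m.
(a) rₚ = a(1 − e) = 5e+10 · (1 − 0.3) = 5e+10 · 0.7 ≈ 3.5e+10 m = 35 Gm.
(b) rₐ = a(1 + e) = 5e+10 · (1 + 0.3) = 5e+10 · 1.3 ≈ 6.5e+10 m = 65 Gm.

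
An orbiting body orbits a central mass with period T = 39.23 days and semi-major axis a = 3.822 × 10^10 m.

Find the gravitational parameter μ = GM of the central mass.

Convert to SI: T = 39.23 days = 3.38947e+06 s.
GM = 4π² · a³ / T².
GM = 4π² · (3.822e+10)³ / (3.38947e+06)² m³/s² ≈ 1.919e+20 m³/s² = 1.919 × 10^20 m³/s².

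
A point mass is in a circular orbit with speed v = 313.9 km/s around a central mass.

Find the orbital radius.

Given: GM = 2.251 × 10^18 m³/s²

Convert to SI: v = 313.9 km/s = 313900 m/s.
For a circular orbit, v² = GM / r, so r = GM / v².
r = 2.251e+18 / (313900)² m ≈ 2.285e+07 m = 22.85 Mm.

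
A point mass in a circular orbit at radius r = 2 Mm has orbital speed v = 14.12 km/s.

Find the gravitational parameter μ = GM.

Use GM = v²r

Convert to SI: r = 2 Mm = 2e+06 m; v = 14.12 km/s = 14120 m/s.
For a circular orbit v² = GM/r, so GM = v² · r.
GM = (14120)² · 2e+06 m³/s² ≈ 3.987e+14 m³/s² = 3.987 × 10^14 m³/s².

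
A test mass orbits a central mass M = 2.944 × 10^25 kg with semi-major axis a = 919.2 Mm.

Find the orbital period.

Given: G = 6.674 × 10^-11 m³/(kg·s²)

Convert to SI: a = 919.2 Mm = 9.192e+08 m.
GM = G · M = 6.674e-11 · 2.944e+25 = 1.96483e+15 m³/s².
Kepler's third law: T = 2π √(a³ / GM).
Substituting a = 9.192e+08 m and GM = 1.96483e+15 m³/s²:
T = 2π √((9.192e+08)³ / 1.96483e+15) s
T ≈ 3.95e+06 s = 45.72 days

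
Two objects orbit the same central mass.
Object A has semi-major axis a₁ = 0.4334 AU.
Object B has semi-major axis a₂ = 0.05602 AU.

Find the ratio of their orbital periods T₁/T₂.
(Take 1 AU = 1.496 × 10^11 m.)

Convert to SI: a₁ = 0.4334 AU = 6.48366e+10 m; a₂ = 0.05602 AU = 8.38059e+09 m.
From Kepler's third law, (T₁/T₂)² = (a₁/a₂)³, so T₁/T₂ = (a₁/a₂)^(3/2).
a₁/a₂ = 6.48366e+10 / 8.38059e+09 = 7.73652.
T₁/T₂ = (7.73652)^(3/2) ≈ 21.52.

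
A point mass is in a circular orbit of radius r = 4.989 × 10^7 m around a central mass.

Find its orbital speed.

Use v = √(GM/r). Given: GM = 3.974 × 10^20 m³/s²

For a circular orbit, gravity supplies the centripetal force, so v = √(GM / r).
v = √(3.974e+20 / 4.989e+07) m/s ≈ 2.822e+06 m/s = 2822 km/s.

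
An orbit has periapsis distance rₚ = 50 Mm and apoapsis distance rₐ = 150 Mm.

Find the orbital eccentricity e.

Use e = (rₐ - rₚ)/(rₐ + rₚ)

Convert to SI: rₚ = 50 Mm = 5e+07 m; rₐ = 150 Mm = 1.5e+08 m.
e = (rₐ − rₚ) / (rₐ + rₚ).
e = (1.5e+08 − 5e+07) / (1.5e+08 + 5e+07) = 1e+08 / 2e+08 ≈ 0.5.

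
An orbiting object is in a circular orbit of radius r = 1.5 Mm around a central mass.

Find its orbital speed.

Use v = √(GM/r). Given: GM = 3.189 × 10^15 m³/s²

Convert to SI: r = 1.5 Mm = 1.5e+06 m.
For a circular orbit, gravity supplies the centripetal force, so v = √(GM / r).
v = √(3.189e+15 / 1.5e+06) m/s ≈ 4.611e+04 m/s = 46.11 km/s.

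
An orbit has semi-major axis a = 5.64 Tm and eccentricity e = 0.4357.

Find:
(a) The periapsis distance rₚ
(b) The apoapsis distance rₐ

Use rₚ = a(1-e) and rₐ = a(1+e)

Convert to SI: a = 5.64 Tm = 5.64e+12 m.
(a) rₚ = a(1 − e) = 5.64e+12 · (1 − 0.4357) = 5.64e+12 · 0.5643 ≈ 3.183e+12 m = 3.183 Tm.
(b) rₐ = a(1 + e) = 5.64e+12 · (1 + 0.4357) = 5.64e+12 · 1.4357 ≈ 8.097e+12 m = 8.097 Tm.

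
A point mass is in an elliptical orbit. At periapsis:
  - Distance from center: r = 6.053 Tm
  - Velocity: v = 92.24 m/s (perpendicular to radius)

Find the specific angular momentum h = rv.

Convert to SI: r = 6.053 Tm = 6.053e+12 m.
With v perpendicular to r, h = r · v.
h = 6.053e+12 · 92.24 m²/s ≈ 5.583e+14 m²/s.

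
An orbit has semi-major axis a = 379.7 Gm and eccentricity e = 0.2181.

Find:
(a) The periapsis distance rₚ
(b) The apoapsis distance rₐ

Convert to SI: a = 379.7 Gm = 3.797e+11 m.
(a) rₚ = a(1 − e) = 3.797e+11 · (1 − 0.2181) = 3.797e+11 · 0.7819 ≈ 2.969e+11 m = 296.9 Gm.
(b) rₐ = a(1 + e) = 3.797e+11 · (1 + 0.2181) = 3.797e+11 · 1.2181 ≈ 4.625e+11 m = 462.5 Gm.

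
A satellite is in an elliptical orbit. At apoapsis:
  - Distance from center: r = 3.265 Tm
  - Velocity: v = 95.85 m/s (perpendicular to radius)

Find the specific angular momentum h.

Convert to SI: r = 3.265 Tm = 3.265e+12 m.
With v perpendicular to r, h = r · v.
h = 3.265e+12 · 95.85 m²/s ≈ 3.13e+14 m²/s.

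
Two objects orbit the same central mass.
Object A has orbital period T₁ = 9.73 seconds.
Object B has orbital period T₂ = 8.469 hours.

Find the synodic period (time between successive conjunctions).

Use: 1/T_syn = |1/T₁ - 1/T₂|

Convert to SI: T₂ = 8.469 hours = 30488.4 s.
T_syn = |T₁ · T₂ / (T₁ − T₂)|.
T_syn = |9.73 · 30488.4 / (9.73 − 30488.4)| s ≈ 9.733 s = 9.733 seconds.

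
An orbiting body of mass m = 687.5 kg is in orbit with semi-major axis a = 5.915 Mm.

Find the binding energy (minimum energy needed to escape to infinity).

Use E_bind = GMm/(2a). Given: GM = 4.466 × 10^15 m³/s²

Convert to SI: a = 5.915 Mm = 5.915e+06 m.
Total orbital energy is E = −GMm/(2a); binding energy is E_bind = −E = GMm/(2a).
E_bind = 4.466e+15 · 687.5 / (2 · 5.915e+06) J ≈ 2.595e+11 J = 259.5 GJ.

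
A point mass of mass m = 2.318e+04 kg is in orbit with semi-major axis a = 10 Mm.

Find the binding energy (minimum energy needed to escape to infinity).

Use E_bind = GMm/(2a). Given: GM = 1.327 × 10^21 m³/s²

Convert to SI: a = 10 Mm = 1e+07 m.
Total orbital energy is E = −GMm/(2a); binding energy is E_bind = −E = GMm/(2a).
E_bind = 1.327e+21 · 2.318e+04 / (2 · 1e+07) J ≈ 1.538e+18 J = 1.538 EJ.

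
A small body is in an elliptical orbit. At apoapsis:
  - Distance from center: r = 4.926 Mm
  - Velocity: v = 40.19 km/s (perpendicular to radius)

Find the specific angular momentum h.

Convert to SI: r = 4.926 Mm = 4.926e+06 m; v = 40.19 km/s = 40190 m/s.
With v perpendicular to r, h = r · v.
h = 4.926e+06 · 40190 m²/s ≈ 1.98e+11 m²/s.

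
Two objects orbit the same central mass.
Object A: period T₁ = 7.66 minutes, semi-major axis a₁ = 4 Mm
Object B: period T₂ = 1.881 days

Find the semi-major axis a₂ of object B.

Convert to SI: T₁ = 7.66 minutes = 459.6 s; a₁ = 4 Mm = 4e+06 m; T₂ = 1.881 days = 162518 s.
Kepler's third law: (T₁/T₂)² = (a₁/a₂)³ ⇒ a₂ = a₁ · (T₂/T₁)^(2/3).
T₂/T₁ = 162518 / 459.6 = 353.608.
a₂ = 4e+06 · (353.608)^(2/3) m ≈ 2e+08 m = 200 Mm.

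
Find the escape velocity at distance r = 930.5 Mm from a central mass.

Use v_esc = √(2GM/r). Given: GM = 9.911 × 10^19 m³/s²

Convert to SI: r = 930.5 Mm = 9.305e+08 m.
Escape velocity comes from setting total energy to zero: ½v² − GM/r = 0 ⇒ v_esc = √(2GM / r).
v_esc = √(2 · 9.911e+19 / 9.305e+08) m/s ≈ 4.615e+05 m/s = 461.5 km/s.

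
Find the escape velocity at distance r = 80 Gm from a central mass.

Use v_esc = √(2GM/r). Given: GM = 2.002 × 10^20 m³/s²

Convert to SI: r = 80 Gm = 8e+10 m.
Escape velocity comes from setting total energy to zero: ½v² − GM/r = 0 ⇒ v_esc = √(2GM / r).
v_esc = √(2 · 2.002e+20 / 8e+10) m/s ≈ 7.075e+04 m/s = 70.75 km/s.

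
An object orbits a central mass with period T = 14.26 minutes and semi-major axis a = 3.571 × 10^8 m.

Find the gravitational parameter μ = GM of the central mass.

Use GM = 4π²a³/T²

Convert to SI: T = 14.26 minutes = 855.6 s.
GM = 4π² · a³ / T².
GM = 4π² · (3.571e+08)³ / (855.6)² m³/s² ≈ 2.456e+21 m³/s² = 2.456 × 10^21 m³/s².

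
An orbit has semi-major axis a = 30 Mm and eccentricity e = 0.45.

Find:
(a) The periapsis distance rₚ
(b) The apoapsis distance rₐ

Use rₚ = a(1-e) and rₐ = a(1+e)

Convert to SI: a = 30 Mm = 3e+07 m.
(a) rₚ = a(1 − e) = 3e+07 · (1 − 0.45) = 3e+07 · 0.55 ≈ 1.65e+07 m = 16.5 Mm.
(b) rₐ = a(1 + e) = 3e+07 · (1 + 0.45) = 3e+07 · 1.45 ≈ 4.35e+07 m = 43.5 Mm.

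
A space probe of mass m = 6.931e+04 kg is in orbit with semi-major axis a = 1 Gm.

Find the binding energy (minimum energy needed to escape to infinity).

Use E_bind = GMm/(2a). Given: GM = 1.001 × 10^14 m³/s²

Convert to SI: a = 1 Gm = 1e+09 m.
Total orbital energy is E = −GMm/(2a); binding energy is E_bind = −E = GMm/(2a).
E_bind = 1.001e+14 · 6.931e+04 / (2 · 1e+09) J ≈ 3.469e+09 J = 3.469 GJ.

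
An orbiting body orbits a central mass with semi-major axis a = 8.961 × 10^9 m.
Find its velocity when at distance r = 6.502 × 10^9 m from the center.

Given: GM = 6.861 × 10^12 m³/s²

Vis-viva: v = √(GM · (2/r − 1/a)).
2/r − 1/a = 2/6.502e+09 − 1/8.961e+09 = 1.96003e-10 m⁻¹.
v = √(6.861e+12 · 1.96003e-10) m/s ≈ 36.67 m/s = 36.67 m/s.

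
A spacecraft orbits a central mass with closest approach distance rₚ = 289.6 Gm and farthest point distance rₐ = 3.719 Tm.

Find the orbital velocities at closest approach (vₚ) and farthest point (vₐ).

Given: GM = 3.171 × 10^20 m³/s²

Convert to SI: rₚ = 289.6 Gm = 2.896e+11 m; rₐ = 3.719 Tm = 3.719e+12 m.
Use the vis-viva equation v² = GM(2/r − 1/a) with a = (rₚ + rₐ)/2 = (2.896e+11 + 3.719e+12)/2 = 2.0043e+12 m.
vₚ = √(GM · (2/rₚ − 1/a)) = √(3.171e+20 · (2/2.896e+11 − 1/2.0043e+12)) m/s ≈ 4.507e+04 m/s = 45.07 km/s.
vₐ = √(GM · (2/rₐ − 1/a)) = √(3.171e+20 · (2/3.719e+12 − 1/2.0043e+12)) m/s ≈ 3510 m/s = 3.51 km/s.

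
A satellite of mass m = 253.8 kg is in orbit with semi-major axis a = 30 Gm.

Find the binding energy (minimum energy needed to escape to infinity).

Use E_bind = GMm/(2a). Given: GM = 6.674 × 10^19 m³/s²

Convert to SI: a = 30 Gm = 3e+10 m.
Total orbital energy is E = −GMm/(2a); binding energy is E_bind = −E = GMm/(2a).
E_bind = 6.674e+19 · 253.8 / (2 · 3e+10) J ≈ 2.823e+11 J = 282.3 GJ.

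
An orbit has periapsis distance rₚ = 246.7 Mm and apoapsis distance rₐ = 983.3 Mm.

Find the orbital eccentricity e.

Convert to SI: rₚ = 246.7 Mm = 2.467e+08 m; rₐ = 983.3 Mm = 9.833e+08 m.
e = (rₐ − rₚ) / (rₐ + rₚ).
e = (9.833e+08 − 2.467e+08) / (9.833e+08 + 2.467e+08) = 7.366e+08 / 1.23e+09 ≈ 0.5989.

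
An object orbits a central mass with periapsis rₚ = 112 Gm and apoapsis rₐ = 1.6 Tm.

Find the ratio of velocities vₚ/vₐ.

Convert to SI: rₚ = 112 Gm = 1.12e+11 m; rₐ = 1.6 Tm = 1.6e+12 m.
Conservation of angular momentum gives rₚvₚ = rₐvₐ, so vₚ/vₐ = rₐ/rₚ.
vₚ/vₐ = 1.6e+12 / 1.12e+11 ≈ 14.29.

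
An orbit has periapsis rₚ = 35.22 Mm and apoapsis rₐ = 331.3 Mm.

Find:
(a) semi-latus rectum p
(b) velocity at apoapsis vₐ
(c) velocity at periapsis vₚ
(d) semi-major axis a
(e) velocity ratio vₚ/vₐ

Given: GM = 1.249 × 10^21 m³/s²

Convert to SI: rₚ = 35.22 Mm = 3.522e+07 m; rₐ = 331.3 Mm = 3.313e+08 m.
(a) From a = (rₚ + rₐ)/2 = 1.8326e+08 m and e = (rₐ − rₚ)/(rₐ + rₚ) = 0.807814, p = a(1 − e²) = 1.8326e+08 · (1 − (0.807814)²) ≈ 6.367e+07 m
(b) With a = (rₚ + rₐ)/2 = 1.8326e+08 m, vₐ = √(GM (2/rₐ − 1/a)) = √(1.249e+21 · (2/3.313e+08 − 1/1.8326e+08)) m/s ≈ 8.512e+05 m/s
(c) With a = (rₚ + rₐ)/2 = 1.8326e+08 m, vₚ = √(GM (2/rₚ − 1/a)) = √(1.249e+21 · (2/3.522e+07 − 1/1.8326e+08)) m/s ≈ 8.007e+06 m/s
(d) a = (rₚ + rₐ)/2 = (3.522e+07 + 3.313e+08)/2 ≈ 1.833e+08 m
(e) Conservation of angular momentum (rₚvₚ = rₐvₐ) gives vₚ/vₐ = rₐ/rₚ = 3.313e+08/3.522e+07 ≈ 9.407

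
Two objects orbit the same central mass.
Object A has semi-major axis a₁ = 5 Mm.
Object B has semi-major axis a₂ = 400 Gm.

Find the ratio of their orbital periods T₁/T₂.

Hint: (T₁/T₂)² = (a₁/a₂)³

Convert to SI: a₁ = 5 Mm = 5e+06 m; a₂ = 400 Gm = 4e+11 m.
From Kepler's third law, (T₁/T₂)² = (a₁/a₂)³, so T₁/T₂ = (a₁/a₂)^(3/2).
a₁/a₂ = 5e+06 / 4e+11 = 1.25e-05.
T₁/T₂ = (1.25e-05)^(3/2) ≈ 4.419e-08.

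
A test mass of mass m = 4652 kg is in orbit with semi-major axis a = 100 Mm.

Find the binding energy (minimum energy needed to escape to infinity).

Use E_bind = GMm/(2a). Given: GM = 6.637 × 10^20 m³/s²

Convert to SI: a = 100 Mm = 1e+08 m.
Total orbital energy is E = −GMm/(2a); binding energy is E_bind = −E = GMm/(2a).
E_bind = 6.637e+20 · 4652 / (2 · 1e+08) J ≈ 1.544e+16 J = 15.44 PJ.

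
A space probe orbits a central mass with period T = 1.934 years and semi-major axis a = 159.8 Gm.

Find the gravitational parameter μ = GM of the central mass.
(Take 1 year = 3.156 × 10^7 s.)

Convert to SI: T = 1.934 years = 6.1037e+07 s; a = 159.8 Gm = 1.598e+11 m.
GM = 4π² · a³ / T².
GM = 4π² · (1.598e+11)³ / (6.1037e+07)² m³/s² ≈ 4.324e+19 m³/s² = 4.324 × 10^19 m³/s².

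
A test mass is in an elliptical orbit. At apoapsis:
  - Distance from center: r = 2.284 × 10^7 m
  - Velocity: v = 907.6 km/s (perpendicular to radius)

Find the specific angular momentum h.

Convert to SI: v = 907.6 km/s = 907600 m/s.
With v perpendicular to r, h = r · v.
h = 2.284e+07 · 907600 m²/s ≈ 2.073e+13 m²/s.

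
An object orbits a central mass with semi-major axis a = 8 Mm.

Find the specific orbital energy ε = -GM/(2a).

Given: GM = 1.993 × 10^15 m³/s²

Convert to SI: a = 8 Mm = 8e+06 m.
ε = −GM / (2a).
ε = −1.993e+15 / (2 · 8e+06) J/kg ≈ -1.246e+08 J/kg = -124.6 MJ/kg.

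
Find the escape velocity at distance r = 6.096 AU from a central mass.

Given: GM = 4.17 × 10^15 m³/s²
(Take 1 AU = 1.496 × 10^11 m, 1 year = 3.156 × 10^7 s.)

Convert to SI: r = 6.096 AU = 9.11962e+11 m.
Escape velocity comes from setting total energy to zero: ½v² − GM/r = 0 ⇒ v_esc = √(2GM / r).
v_esc = √(2 · 4.17e+15 / 9.11962e+11) m/s ≈ 95.63 m/s = 0.02017 AU/year.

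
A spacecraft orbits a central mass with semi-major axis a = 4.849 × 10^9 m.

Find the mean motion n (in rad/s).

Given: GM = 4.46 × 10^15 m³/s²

n = √(GM / a³).
n = √(4.46e+15 / (4.849e+09)³) rad/s ≈ 1.978e-07 rad/s.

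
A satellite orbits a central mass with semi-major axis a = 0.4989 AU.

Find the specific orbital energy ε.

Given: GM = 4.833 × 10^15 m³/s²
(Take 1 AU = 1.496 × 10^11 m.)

Convert to SI: a = 0.4989 AU = 7.46354e+10 m.
ε = −GM / (2a).
ε = −4.833e+15 / (2 · 7.46354e+10) J/kg ≈ -3.238e+04 J/kg = -32.38 kJ/kg.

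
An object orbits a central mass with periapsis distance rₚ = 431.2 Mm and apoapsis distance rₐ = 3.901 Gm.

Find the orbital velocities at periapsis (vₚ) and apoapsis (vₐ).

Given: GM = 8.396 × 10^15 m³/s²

Convert to SI: rₚ = 431.2 Mm = 4.312e+08 m; rₐ = 3.901 Gm = 3.901e+09 m.
Use the vis-viva equation v² = GM(2/r − 1/a) with a = (rₚ + rₐ)/2 = (4.312e+08 + 3.901e+09)/2 = 2.1661e+09 m.
vₚ = √(GM · (2/rₚ − 1/a)) = √(8.396e+15 · (2/4.312e+08 − 1/2.1661e+09)) m/s ≈ 5922 m/s = 5.922 km/s.
vₐ = √(GM · (2/rₐ − 1/a)) = √(8.396e+15 · (2/3.901e+09 − 1/2.1661e+09)) m/s ≈ 654.6 m/s = 654.6 m/s.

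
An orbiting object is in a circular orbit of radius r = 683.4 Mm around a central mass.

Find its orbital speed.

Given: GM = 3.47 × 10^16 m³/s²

Convert to SI: r = 683.4 Mm = 6.834e+08 m.
For a circular orbit, gravity supplies the centripetal force, so v = √(GM / r).
v = √(3.47e+16 / 6.834e+08) m/s ≈ 7126 m/s = 7.126 km/s.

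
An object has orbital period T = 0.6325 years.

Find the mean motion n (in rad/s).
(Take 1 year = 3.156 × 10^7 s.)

Convert to SI: T = 0.6325 years = 1.99617e+07 s.
n = 2π / T.
n = 2π / 1.99617e+07 s ≈ 3.148e-07 rad/s.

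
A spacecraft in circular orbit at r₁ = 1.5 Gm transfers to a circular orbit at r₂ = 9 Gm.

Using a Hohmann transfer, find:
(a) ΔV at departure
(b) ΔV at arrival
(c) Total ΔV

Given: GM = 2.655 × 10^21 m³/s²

Convert to SI: r₁ = 1.5 Gm = 1.5e+09 m; r₂ = 9 Gm = 9e+09 m.
Transfer semi-major axis: a_t = (r₁ + r₂)/2 = (1.5e+09 + 9e+09)/2 = 5.25e+09 m.
Circular speeds: v₁ = √(GM/r₁) = 1.33041e+06 m/s, v₂ = √(GM/r₂) = 543139 m/s.
Transfer speeds (vis-viva v² = GM(2/r − 1/a_t)): v₁ᵗ = 1.74192e+06 m/s, v₂ᵗ = 290320 m/s.
(a) ΔV₁ = |v₁ᵗ − v₁| ≈ 4.115e+05 m/s = 411.5 km/s.
(b) ΔV₂ = |v₂ − v₂ᵗ| ≈ 2.528e+05 m/s = 252.8 km/s.
(c) ΔV_total = ΔV₁ + ΔV₂ ≈ 6.643e+05 m/s = 664.3 km/s.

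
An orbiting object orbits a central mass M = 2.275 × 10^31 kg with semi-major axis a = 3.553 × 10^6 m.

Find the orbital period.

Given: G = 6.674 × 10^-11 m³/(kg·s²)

GM = G · M = 6.674e-11 · 2.275e+31 = 1.51833e+21 m³/s².
Kepler's third law: T = 2π √(a³ / GM).
Substituting a = 3.553e+06 m and GM = 1.51833e+21 m³/s²:
T = 2π √((3.553e+06)³ / 1.51833e+21) s
T ≈ 1.08 s = 1.08 seconds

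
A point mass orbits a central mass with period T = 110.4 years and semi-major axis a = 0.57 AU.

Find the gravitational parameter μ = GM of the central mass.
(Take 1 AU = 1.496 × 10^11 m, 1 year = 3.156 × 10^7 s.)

Convert to SI: T = 110.4 years = 3.48422e+09 s; a = 0.57 AU = 8.5272e+10 m.
GM = 4π² · a³ / T².
GM = 4π² · (8.5272e+10)³ / (3.48422e+09)² m³/s² ≈ 2.016e+15 m³/s² = 2.016 × 10^15 m³/s².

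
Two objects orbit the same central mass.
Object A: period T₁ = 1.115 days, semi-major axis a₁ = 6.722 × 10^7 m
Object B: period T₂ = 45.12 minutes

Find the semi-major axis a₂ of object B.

Convert to SI: T₁ = 1.115 days = 96336 s; T₂ = 45.12 minutes = 2707.2 s.
Kepler's third law: (T₁/T₂)² = (a₁/a₂)³ ⇒ a₂ = a₁ · (T₂/T₁)^(2/3).
T₂/T₁ = 2707.2 / 96336 = 0.0281016.
a₂ = 6.722e+07 · (0.0281016)^(2/3) m ≈ 6.213e+06 m = 6.213 × 10^6 m.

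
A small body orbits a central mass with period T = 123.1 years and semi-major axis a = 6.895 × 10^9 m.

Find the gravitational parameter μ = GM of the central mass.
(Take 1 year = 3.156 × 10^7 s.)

Convert to SI: T = 123.1 years = 3.88504e+09 s.
GM = 4π² · a³ / T².
GM = 4π² · (6.895e+09)³ / (3.88504e+09)² m³/s² ≈ 8.574e+11 m³/s² = 8.574 × 10^11 m³/s².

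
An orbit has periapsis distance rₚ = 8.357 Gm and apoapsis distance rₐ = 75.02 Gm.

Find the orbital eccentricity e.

Convert to SI: rₚ = 8.357 Gm = 8.357e+09 m; rₐ = 75.02 Gm = 7.502e+10 m.
e = (rₐ − rₚ) / (rₐ + rₚ).
e = (7.502e+10 − 8.357e+09) / (7.502e+10 + 8.357e+09) = 6.6663e+10 / 8.3377e+10 ≈ 0.7995.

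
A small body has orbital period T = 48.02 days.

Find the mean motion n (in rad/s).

Convert to SI: T = 48.02 days = 4.14893e+06 s.
n = 2π / T.
n = 2π / 4.14893e+06 s ≈ 1.514e-06 rad/s.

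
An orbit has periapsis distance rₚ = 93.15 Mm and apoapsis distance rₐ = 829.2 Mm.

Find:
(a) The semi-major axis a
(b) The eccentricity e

Convert to SI: rₚ = 93.15 Mm = 9.315e+07 m; rₐ = 829.2 Mm = 8.292e+08 m.
(a) a = (rₚ + rₐ) / 2 = (9.315e+07 + 8.292e+08) / 2 ≈ 4.612e+08 m = 461.2 Mm.
(b) e = (rₐ − rₚ) / (rₐ + rₚ) = (8.292e+08 − 9.315e+07) / (8.292e+08 + 9.315e+07) ≈ 0.798.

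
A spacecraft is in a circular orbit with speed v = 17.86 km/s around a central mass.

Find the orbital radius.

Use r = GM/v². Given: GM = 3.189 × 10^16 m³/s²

Convert to SI: v = 17.86 km/s = 17860 m/s.
For a circular orbit, v² = GM / r, so r = GM / v².
r = 3.189e+16 / (17860)² m ≈ 9.998e+07 m = 99.98 Mm.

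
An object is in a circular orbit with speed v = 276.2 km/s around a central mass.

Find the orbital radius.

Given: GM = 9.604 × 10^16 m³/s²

Convert to SI: v = 276.2 km/s = 276200 m/s.
For a circular orbit, v² = GM / r, so r = GM / v².
r = 9.604e+16 / (276200)² m ≈ 1.259e+06 m = 1.259 Mm.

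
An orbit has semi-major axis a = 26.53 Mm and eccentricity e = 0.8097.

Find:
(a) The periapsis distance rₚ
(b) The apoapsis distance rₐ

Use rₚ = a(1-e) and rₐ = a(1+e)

Convert to SI: a = 26.53 Mm = 2.653e+07 m.
(a) rₚ = a(1 − e) = 2.653e+07 · (1 − 0.8097) = 2.653e+07 · 0.1903 ≈ 5.049e+06 m = 5.049 Mm.
(b) rₐ = a(1 + e) = 2.653e+07 · (1 + 0.8097) = 2.653e+07 · 1.8097 ≈ 4.801e+07 m = 48.01 Mm.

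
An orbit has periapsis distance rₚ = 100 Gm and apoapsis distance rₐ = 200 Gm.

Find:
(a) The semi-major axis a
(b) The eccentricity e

Convert to SI: rₚ = 100 Gm = 1e+11 m; rₐ = 200 Gm = 2e+11 m.
(a) a = (rₚ + rₐ) / 2 = (1e+11 + 2e+11) / 2 ≈ 1.5e+11 m = 150 Gm.
(b) e = (rₐ − rₚ) / (rₐ + rₚ) = (2e+11 − 1e+11) / (2e+11 + 1e+11) ≈ 0.3333.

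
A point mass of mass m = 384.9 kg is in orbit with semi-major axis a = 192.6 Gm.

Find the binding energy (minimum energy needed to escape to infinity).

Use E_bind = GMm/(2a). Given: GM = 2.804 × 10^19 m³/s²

Convert to SI: a = 192.6 Gm = 1.926e+11 m.
Total orbital energy is E = −GMm/(2a); binding energy is E_bind = −E = GMm/(2a).
E_bind = 2.804e+19 · 384.9 / (2 · 1.926e+11) J ≈ 2.802e+10 J = 28.02 GJ.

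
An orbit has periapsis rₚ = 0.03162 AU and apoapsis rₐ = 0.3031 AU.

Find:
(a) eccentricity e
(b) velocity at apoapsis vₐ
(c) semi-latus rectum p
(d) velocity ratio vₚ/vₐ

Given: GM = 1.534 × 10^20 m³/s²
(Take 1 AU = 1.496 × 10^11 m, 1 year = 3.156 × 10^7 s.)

Convert to SI: rₚ = 0.03162 AU = 4.73035e+09 m; rₐ = 0.3031 AU = 4.53438e+10 m.
(a) e = (rₐ − rₚ)/(rₐ + rₚ) = (4.53438e+10 − 4.73035e+09)/(4.53438e+10 + 4.73035e+09) ≈ 0.8111
(b) With a = (rₚ + rₐ)/2 = 2.50371e+10 m, vₐ = √(GM (2/rₐ − 1/a)) = √(1.534e+20 · (2/4.53438e+10 − 1/2.50371e+10)) m/s ≈ 2.528e+04 m/s
(c) From a = (rₚ + rₐ)/2 = 2.50371e+10 m and e = (rₐ − rₚ)/(rₐ + rₚ) = 0.811066, p = a(1 − e²) = 2.50371e+10 · (1 − (0.811066)²) ≈ 8.567e+09 m
(d) Conservation of angular momentum (rₚvₚ = rₐvₐ) gives vₚ/vₐ = rₐ/rₚ = 4.53438e+10/4.73035e+09 ≈ 9.586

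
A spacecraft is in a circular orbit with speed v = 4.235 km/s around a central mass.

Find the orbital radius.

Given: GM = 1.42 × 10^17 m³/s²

Convert to SI: v = 4.235 km/s = 4235 m/s.
For a circular orbit, v² = GM / r, so r = GM / v².
r = 1.42e+17 / (4235)² m ≈ 7.917e+09 m = 7.917 Gm.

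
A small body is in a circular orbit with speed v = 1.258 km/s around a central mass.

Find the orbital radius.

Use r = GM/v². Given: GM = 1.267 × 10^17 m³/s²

Convert to SI: v = 1.258 km/s = 1258 m/s.
For a circular orbit, v² = GM / r, so r = GM / v².
r = 1.267e+17 / (1258)² m ≈ 8.006e+10 m = 80.06 Gm.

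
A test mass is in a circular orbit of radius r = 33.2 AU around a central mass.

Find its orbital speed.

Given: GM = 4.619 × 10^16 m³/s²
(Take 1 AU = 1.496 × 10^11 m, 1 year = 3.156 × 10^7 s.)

Convert to SI: r = 33.2 AU = 4.96672e+12 m.
For a circular orbit, gravity supplies the centripetal force, so v = √(GM / r).
v = √(4.619e+16 / 4.96672e+12) m/s ≈ 96.44 m/s = 0.02034 AU/year.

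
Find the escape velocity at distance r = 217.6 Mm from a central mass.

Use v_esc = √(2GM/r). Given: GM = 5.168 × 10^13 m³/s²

Convert to SI: r = 217.6 Mm = 2.176e+08 m.
Escape velocity comes from setting total energy to zero: ½v² − GM/r = 0 ⇒ v_esc = √(2GM / r).
v_esc = √(2 · 5.168e+13 / 2.176e+08) m/s ≈ 689.2 m/s = 689.2 m/s.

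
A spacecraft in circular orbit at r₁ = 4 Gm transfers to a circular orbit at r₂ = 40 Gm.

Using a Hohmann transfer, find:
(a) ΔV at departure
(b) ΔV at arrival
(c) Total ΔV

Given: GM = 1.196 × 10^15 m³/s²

Convert to SI: r₁ = 4 Gm = 4e+09 m; r₂ = 40 Gm = 4e+10 m.
Transfer semi-major axis: a_t = (r₁ + r₂)/2 = (4e+09 + 4e+10)/2 = 2.2e+10 m.
Circular speeds: v₁ = √(GM/r₁) = 546.809 m/s, v₂ = √(GM/r₂) = 172.916 m/s.
Transfer speeds (vis-viva v² = GM(2/r − 1/a_t)): v₁ᵗ = 737.317 m/s, v₂ᵗ = 73.7317 m/s.
(a) ΔV₁ = |v₁ᵗ − v₁| ≈ 190.5 m/s = 190.5 m/s.
(b) ΔV₂ = |v₂ − v₂ᵗ| ≈ 99.18 m/s = 99.18 m/s.
(c) ΔV_total = ΔV₁ + ΔV₂ ≈ 289.7 m/s = 289.7 m/s.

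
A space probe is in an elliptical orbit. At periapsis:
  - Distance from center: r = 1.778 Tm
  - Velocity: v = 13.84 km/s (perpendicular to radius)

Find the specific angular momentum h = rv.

Convert to SI: r = 1.778 Tm = 1.778e+12 m; v = 13.84 km/s = 13840 m/s.
With v perpendicular to r, h = r · v.
h = 1.778e+12 · 13840 m²/s ≈ 2.461e+16 m²/s.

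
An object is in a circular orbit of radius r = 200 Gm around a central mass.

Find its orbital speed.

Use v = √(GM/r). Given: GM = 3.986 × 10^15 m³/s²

Convert to SI: r = 200 Gm = 2e+11 m.
For a circular orbit, gravity supplies the centripetal force, so v = √(GM / r).
v = √(3.986e+15 / 2e+11) m/s ≈ 141.2 m/s = 141.2 m/s.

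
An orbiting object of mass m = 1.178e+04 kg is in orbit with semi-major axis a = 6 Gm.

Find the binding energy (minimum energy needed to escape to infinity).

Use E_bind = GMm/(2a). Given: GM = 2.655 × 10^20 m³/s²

Convert to SI: a = 6 Gm = 6e+09 m.
Total orbital energy is E = −GMm/(2a); binding energy is E_bind = −E = GMm/(2a).
E_bind = 2.655e+20 · 1.178e+04 / (2 · 6e+09) J ≈ 2.606e+14 J = 260.6 TJ.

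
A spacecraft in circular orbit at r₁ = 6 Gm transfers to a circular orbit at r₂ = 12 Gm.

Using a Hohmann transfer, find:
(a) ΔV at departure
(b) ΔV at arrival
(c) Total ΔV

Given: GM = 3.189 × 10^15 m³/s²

Convert to SI: r₁ = 6 Gm = 6e+09 m; r₂ = 12 Gm = 1.2e+10 m.
Transfer semi-major axis: a_t = (r₁ + r₂)/2 = (6e+09 + 1.2e+10)/2 = 9e+09 m.
Circular speeds: v₁ = √(GM/r₁) = 729.04 m/s, v₂ = √(GM/r₂) = 515.509 m/s.
Transfer speeds (vis-viva v² = GM(2/r − 1/a_t)): v₁ᵗ = 841.823 m/s, v₂ᵗ = 420.912 m/s.
(a) ΔV₁ = |v₁ᵗ − v₁| ≈ 112.8 m/s = 112.8 m/s.
(b) ΔV₂ = |v₂ − v₂ᵗ| ≈ 94.6 m/s = 94.6 m/s.
(c) ΔV_total = ΔV₁ + ΔV₂ ≈ 207.4 m/s = 207.4 m/s.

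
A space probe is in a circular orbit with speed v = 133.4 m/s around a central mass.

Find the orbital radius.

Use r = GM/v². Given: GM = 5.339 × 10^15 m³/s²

For a circular orbit, v² = GM / r, so r = GM / v².
r = 5.339e+15 / (133.4)² m ≈ 3e+11 m = 300 Gm.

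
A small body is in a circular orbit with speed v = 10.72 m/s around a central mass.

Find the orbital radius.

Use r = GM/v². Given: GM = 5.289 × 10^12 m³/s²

For a circular orbit, v² = GM / r, so r = GM / v².
r = 5.289e+12 / (10.72)² m ≈ 4.602e+10 m = 46.02 Gm.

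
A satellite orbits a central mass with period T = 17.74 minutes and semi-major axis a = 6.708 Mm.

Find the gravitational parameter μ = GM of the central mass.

Convert to SI: T = 17.74 minutes = 1064.4 s; a = 6.708 Mm = 6.708e+06 m.
GM = 4π² · a³ / T².
GM = 4π² · (6.708e+06)³ / (1064.4)² m³/s² ≈ 1.052e+16 m³/s² = 1.052 × 10^16 m³/s².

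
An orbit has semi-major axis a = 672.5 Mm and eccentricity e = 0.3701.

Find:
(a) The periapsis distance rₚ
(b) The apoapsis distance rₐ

Convert to SI: a = 672.5 Mm = 6.725e+08 m.
(a) rₚ = a(1 − e) = 6.725e+08 · (1 − 0.3701) = 6.725e+08 · 0.6299 ≈ 4.236e+08 m = 423.6 Mm.
(b) rₐ = a(1 + e) = 6.725e+08 · (1 + 0.3701) = 6.725e+08 · 1.3701 ≈ 9.214e+08 m = 921.4 Mm.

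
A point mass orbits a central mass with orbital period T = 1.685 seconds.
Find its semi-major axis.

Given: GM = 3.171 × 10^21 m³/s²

Invert Kepler's third law: a = (GM · T² / (4π²))^(1/3).
Substituting T = 1.685 s and GM = 3.171e+21 m³/s²:
a = (3.171e+21 · (1.685)² / (4π²))^(1/3) m
a ≈ 6.11e+06 m = 6.11 Mm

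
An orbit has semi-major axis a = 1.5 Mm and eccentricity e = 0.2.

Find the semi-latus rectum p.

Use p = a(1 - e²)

Convert to SI: a = 1.5 Mm = 1.5e+06 m.
p = a (1 − e²).
p = 1.5e+06 · (1 − (0.2)²) = 1.5e+06 · 0.96 ≈ 1.44e+06 m = 1.44 Mm.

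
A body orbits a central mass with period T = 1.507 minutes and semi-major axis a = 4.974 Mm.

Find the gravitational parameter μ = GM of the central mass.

Convert to SI: T = 1.507 minutes = 90.42 s; a = 4.974 Mm = 4.974e+06 m.
GM = 4π² · a³ / T².
GM = 4π² · (4.974e+06)³ / (90.42)² m³/s² ≈ 5.942e+17 m³/s² = 5.942 × 10^17 m³/s².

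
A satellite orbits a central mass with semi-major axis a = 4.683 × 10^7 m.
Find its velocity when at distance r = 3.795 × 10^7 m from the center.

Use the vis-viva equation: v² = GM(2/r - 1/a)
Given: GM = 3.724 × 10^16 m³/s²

Vis-viva: v = √(GM · (2/r − 1/a)).
2/r − 1/a = 2/3.795e+07 − 1/4.683e+07 = 3.13471e-08 m⁻¹.
v = √(3.724e+16 · 3.13471e-08) m/s ≈ 3.417e+04 m/s = 34.17 km/s.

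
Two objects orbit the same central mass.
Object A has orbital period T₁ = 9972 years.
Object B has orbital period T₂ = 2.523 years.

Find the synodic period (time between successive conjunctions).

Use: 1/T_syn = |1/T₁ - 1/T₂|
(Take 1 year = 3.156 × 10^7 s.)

Convert to SI: T₁ = 9972 years = 3.14716e+11 s; T₂ = 2.523 years = 7.96259e+07 s.
T_syn = |T₁ · T₂ / (T₁ − T₂)|.
T_syn = |3.14716e+11 · 7.96259e+07 / (3.14716e+11 − 7.96259e+07)| s ≈ 7.965e+07 s = 2.524 years.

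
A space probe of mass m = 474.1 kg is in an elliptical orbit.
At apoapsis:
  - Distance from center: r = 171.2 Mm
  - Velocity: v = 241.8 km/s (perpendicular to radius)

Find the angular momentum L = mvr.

Convert to SI: r = 171.2 Mm = 1.712e+08 m; v = 241.8 km/s = 241800 m/s.
Since v is perpendicular to r, L = m · v · r.
L = 474.1 · 241800 · 1.712e+08 kg·m²/s ≈ 1.963e+16 kg·m²/s.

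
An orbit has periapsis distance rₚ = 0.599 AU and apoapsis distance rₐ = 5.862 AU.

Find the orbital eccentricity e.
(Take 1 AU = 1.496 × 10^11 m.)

Convert to SI: rₚ = 0.599 AU = 8.96104e+10 m; rₐ = 5.862 AU = 8.76955e+11 m.
e = (rₐ − rₚ) / (rₐ + rₚ).
e = (8.76955e+11 − 8.96104e+10) / (8.76955e+11 + 8.96104e+10) = 7.87345e+11 / 9.66566e+11 ≈ 0.8146.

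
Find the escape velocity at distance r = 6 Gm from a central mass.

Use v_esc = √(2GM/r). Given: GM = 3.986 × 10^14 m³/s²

Convert to SI: r = 6 Gm = 6e+09 m.
Escape velocity comes from setting total energy to zero: ½v² − GM/r = 0 ⇒ v_esc = √(2GM / r).
v_esc = √(2 · 3.986e+14 / 6e+09) m/s ≈ 364.5 m/s = 364.5 m/s.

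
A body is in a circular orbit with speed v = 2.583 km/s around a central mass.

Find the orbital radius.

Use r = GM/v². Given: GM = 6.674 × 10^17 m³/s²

Convert to SI: v = 2.583 km/s = 2583 m/s.
For a circular orbit, v² = GM / r, so r = GM / v².
r = 6.674e+17 / (2583)² m ≈ 1e+11 m = 100 Gm.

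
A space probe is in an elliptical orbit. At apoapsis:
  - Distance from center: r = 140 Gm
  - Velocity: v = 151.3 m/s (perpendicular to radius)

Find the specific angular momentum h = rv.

Convert to SI: r = 140 Gm = 1.4e+11 m.
With v perpendicular to r, h = r · v.
h = 1.4e+11 · 151.3 m²/s ≈ 2.118e+13 m²/s.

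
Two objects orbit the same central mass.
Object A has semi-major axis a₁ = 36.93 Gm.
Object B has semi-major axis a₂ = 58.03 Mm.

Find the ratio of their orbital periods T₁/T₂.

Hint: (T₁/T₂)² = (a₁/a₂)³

Convert to SI: a₁ = 36.93 Gm = 3.693e+10 m; a₂ = 58.03 Mm = 5.803e+07 m.
From Kepler's third law, (T₁/T₂)² = (a₁/a₂)³, so T₁/T₂ = (a₁/a₂)^(3/2).
a₁/a₂ = 3.693e+10 / 5.803e+07 = 636.395.
T₁/T₂ = (636.395)^(3/2) ≈ 1.605e+04.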